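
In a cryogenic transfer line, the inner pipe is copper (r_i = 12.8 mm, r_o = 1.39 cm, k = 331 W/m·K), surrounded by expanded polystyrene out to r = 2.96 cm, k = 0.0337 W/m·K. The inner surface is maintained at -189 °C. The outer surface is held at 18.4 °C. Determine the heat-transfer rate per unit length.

Q' = 58.1 W/m

Resistance network (inner→outer):
  R'_copper = ln(0.0139/0.0128)/(2πk) = 0.08244/(2π·331) = 3.964×10^-5 m·K/W
  R'_expanded polystyrene = ln(0.0296/0.0139)/(2πk) = 0.7559/(2π·0.0337) = 3.570 m·K/W
ΣR = 3.964×10^-5 + 3.570 = 3.570 m·K/W
Q' = ΔT/ΣR = (-189 °C − 18.4 °C)/3.570 = -58.1 W/m
(Negative Q' ⇒ heat flows inward; heat gain = 58.1 W/m.)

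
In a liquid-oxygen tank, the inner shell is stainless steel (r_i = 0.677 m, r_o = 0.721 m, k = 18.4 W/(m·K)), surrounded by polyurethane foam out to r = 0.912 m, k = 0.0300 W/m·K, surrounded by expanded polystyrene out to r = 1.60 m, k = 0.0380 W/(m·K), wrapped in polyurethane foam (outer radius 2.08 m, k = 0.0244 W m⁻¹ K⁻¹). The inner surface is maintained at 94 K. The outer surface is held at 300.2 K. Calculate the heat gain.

Q = 92.5 W

Series thermal resistances, inner to outer:
  R_stainless steel = (1/0.677 − 1/0.721)/(4πk) = 0.09014/(4π·18.4) = 3.899×10^-4 K/W
  R_polyurethane foam = (1/0.721 − 1/0.912)/(4πk) = 0.2905/(4π·0.0300) = 0.7705 K/W
  R_expanded polystyrene = (1/0.912 − 1/1.60)/(4πk) = 0.4715/(4π·0.0380) = 0.9874 K/W
  R_polyurethane foam = (1/1.60 − 1/2.08)/(4πk) = 0.1442/(4π·0.0244) = 0.4704 K/W
ΣR = 3.899×10^-4 + 0.7705 + 0.9874 + 0.4704 = 2.229 K/W
Q = ΔT/ΣR = (94 K − 300.2 K)/2.229 = -92.5 W
(Negative Q ⇒ heat flows inward; heat gain = 92.5 W.)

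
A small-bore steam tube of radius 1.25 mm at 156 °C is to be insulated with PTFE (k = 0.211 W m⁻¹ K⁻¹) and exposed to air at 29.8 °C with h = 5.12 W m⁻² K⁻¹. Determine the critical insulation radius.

For a cylinder, r_cr = k_ins/h = 0.211/5.12 = 0.0412 m = 4.12 cm

r_cr = 4.12 cm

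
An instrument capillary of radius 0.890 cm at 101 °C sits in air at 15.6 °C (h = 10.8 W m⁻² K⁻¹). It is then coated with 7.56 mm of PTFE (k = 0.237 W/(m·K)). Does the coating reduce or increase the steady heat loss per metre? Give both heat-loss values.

Critical radius for a cylinder: r_cr = k/h = 0.0219 m = 2.19 cm.
Outer radius after coating: r₂ = 0.00890 + 0.00756 = 0.01646 m.
Since r₁ < r_cr and r₂ ≤ r_cr, the coating moves toward the maximum at r_cr — heat loss rises.
Bare: R = 1/(2πr₁h) = 1.656 m·K/W; Q = 85.4/1.656 = 51.6 W/m.
Coated: R = R_cond + R_conv = 1.308 m·K/W; Q = 85.4/1.308 = 65.3 W/m.

increases: 51.6 → 65.3 W/m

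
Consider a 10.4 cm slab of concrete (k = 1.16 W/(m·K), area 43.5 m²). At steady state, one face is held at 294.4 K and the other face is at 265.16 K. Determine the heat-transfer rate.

Q = kA·ΔT/L = 1.16 × 43.5 × |294.4 K − 265.16 K| / 0.104 = 14200 W

Q = 14200 W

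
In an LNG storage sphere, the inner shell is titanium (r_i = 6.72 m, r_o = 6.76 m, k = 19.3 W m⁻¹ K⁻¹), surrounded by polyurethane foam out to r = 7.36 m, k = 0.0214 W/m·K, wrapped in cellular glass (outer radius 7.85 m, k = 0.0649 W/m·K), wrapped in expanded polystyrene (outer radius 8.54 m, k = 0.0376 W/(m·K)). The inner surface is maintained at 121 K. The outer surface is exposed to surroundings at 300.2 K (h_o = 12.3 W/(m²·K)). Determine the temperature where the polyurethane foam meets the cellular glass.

Treat each layer as a resistance in series:
  R_titanium = (1/6.72 − 1/6.76)/(4πk) = 8.805×10^-4/(4π·19.3) = 3.631×10^-6 K/W
  R_polyurethane foam = (1/6.76 − 1/7.36)/(4πk) = 0.01206/(4π·0.0214) = 0.04484 K/W
  R_cellular glass = (1/7.36 − 1/7.85)/(4πk) = 0.008481/(4π·0.0649) = 0.01040 K/W
  R_expanded polystyrene = (1/7.85 − 1/8.54)/(4πk) = 0.01029/(4π·0.0376) = 0.02178 K/W
  R_conv,out = 1/(4πr²h) = 1/(4π·8.54²·12.3) = 8.871×10^-5 K/W
ΣR = 3.631×10^-6 + 0.04484 + 0.01040 + 0.02178 + 8.871×10^-5 = 0.07711 K/W
Q = ΔT/ΣR = (121 K − 300.2 K)/0.07711 = -2324 W
From the inner boundary to the polyurethane foam/cellular glass interface, ΣR_partial = 0.04484 K/W.
T_interface = T_in − Q·ΣR_partial = 121 K − (-2324)(0.04484) = 225.2 K

T = 225.2 K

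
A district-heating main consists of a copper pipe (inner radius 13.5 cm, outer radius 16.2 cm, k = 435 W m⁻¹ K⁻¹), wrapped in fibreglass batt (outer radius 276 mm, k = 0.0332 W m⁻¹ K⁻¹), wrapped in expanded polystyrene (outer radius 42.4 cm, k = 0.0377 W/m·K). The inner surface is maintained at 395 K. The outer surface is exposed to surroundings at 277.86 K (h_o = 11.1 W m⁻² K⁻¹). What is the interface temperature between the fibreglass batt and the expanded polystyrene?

T = 327.0 K

Series thermal resistances, inner to outer:
  R'_copper = ln(0.162/0.135)/(2πk) = 0.1823/(2π·435) = 6.671×10^-5 m·K/W
  R'_fibreglass batt = ln(0.276/0.162)/(2πk) = 0.5328/(2π·0.0332) = 2.554 m·K/W
  R'_expanded polystyrene = ln(0.424/0.276)/(2πk) = 0.4293/(2π·0.0377) = 1.812 m·K/W
  R'_conv,out = 1/(2πr h) = 1/(2π·0.424·11.1) = 0.03382 m·K/W
ΣR = 6.671×10^-5 + 2.554 + 1.812 + 0.03382 = 4.400 m·K/W
Q' = ΔT/ΣR = (395 K − 277.86 K)/4.400 = 26.62 W/m
From the inner boundary to the fibreglass batt/expanded polystyrene interface, ΣR_partial = 2.554 m·K/W.
T_interface = T_in − Q'·ΣR_partial = 395 K − (26.62)(2.554) = 327.0 K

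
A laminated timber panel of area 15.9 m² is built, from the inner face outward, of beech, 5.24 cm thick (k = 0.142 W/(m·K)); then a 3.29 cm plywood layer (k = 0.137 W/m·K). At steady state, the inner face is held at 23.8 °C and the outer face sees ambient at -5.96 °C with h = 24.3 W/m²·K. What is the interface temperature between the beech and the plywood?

T = 6.91 °C

Treat each layer as a resistance in series:
  R_beech = L/(kA) = 0.0524/(0.142·15.9) = 0.02321 K/W
  R_plywood = L/(kA) = 0.0329/(0.137·15.9) = 0.01510 K/W
  R_conv,out = 1/(hA) = 1/(24.3·15.9) = 0.002588 K/W
ΣR = 0.02321 + 0.01510 + 0.002588 = 0.04090 K/W
Q = ΔT/ΣR = (23.8 °C − -5.96 °C)/0.04090 = 727.6 W
From the inner boundary to the beech/plywood interface, ΣR_partial = 0.02321 K/W.
T_interface = T_in − Q·ΣR_partial = 23.8 °C − (727.6)(0.02321) = 6.91 °C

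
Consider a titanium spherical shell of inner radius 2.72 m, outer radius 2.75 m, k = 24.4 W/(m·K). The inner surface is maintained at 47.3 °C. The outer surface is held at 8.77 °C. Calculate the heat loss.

Q = 2950 kW

Q = 4πk·ΔT/(1/r₁ − 1/r₂) = 4π × 24.4 × 38.53 / (1/2.72 − 1/2.75) = 2.95×10^6 W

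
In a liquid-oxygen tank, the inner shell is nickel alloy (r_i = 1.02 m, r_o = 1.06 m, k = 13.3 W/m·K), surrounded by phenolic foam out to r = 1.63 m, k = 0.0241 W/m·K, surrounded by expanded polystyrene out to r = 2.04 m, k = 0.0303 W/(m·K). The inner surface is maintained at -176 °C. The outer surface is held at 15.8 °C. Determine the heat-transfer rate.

Resistance network (inner→outer):
  R_nickel alloy = (1/1.02 − 1/1.06)/(4πk) = 0.03700/(4π·13.3) = 2.214×10^-4 K/W
  R_phenolic foam = (1/1.06 − 1/1.63)/(4πk) = 0.3299/(4π·0.0241) = 1.089 K/W
  R_expanded polystyrene = (1/1.63 − 1/2.04)/(4πk) = 0.1233/(4π·0.0303) = 0.3238 K/W
ΣR = 2.214×10^-4 + 1.089 + 0.3238 = 1.413 K/W
Q = ΔT/ΣR = (-176 °C − 15.8 °C)/1.413 = -136 W
(Negative Q ⇒ heat flows inward; heat gain = 136 W.)

Q = 136 W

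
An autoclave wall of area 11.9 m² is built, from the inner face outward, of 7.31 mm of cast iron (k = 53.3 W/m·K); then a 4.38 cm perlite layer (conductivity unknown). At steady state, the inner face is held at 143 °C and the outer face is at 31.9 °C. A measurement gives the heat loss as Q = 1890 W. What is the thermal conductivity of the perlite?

ΣR = ΔT/Q = |143 − 31.9|/1890 = 0.05878 K/W
Known resistances:
  R_cast iron = L/(kA) = 0.00731/(53.3·11.9) = 1.153×10^-5 K/W
R_perlite = ΣR − ΣR_known = 0.05878 − 1.153×10^-5 = 0.05877 K/W
L/(kA) = 0.05877 ⇒ k = 0.0438/(0.05877·11.9) = 0.0626 W/m·K

k = 0.0626 W/m·K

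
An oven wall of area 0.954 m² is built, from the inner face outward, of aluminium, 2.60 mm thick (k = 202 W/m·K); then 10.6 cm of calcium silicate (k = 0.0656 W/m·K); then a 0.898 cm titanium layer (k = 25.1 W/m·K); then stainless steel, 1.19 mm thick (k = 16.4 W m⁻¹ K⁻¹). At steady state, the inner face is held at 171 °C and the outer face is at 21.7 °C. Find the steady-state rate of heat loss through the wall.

Resistance network (inner→outer):
  R_aluminium = L/(kA) = 0.00260/(202·0.954) = 1.349×10^-5 K/W
  R_calcium silicate = L/(kA) = 0.106/(0.0656·0.954) = 1.694 K/W
  R_titanium = L/(kA) = 0.00898/(25.1·0.954) = 3.750×10^-4 K/W
  R_stainless steel = L/(kA) = 0.00119/(16.4·0.954) = 7.606×10^-5 K/W
ΣR = 1.349×10^-5 + 1.694 + 3.750×10^-4 + 7.606×10^-5 = 1.694 K/W
Q = ΔT/ΣR = (171 °C − 21.7 °C)/1.694 = 88.1 W

Q = 88.1 W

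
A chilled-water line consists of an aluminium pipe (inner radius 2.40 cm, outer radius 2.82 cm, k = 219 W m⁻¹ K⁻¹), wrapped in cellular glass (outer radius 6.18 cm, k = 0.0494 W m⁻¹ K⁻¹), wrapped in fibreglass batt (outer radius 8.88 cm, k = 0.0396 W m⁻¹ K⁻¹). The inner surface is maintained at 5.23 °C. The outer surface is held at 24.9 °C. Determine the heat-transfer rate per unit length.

Series thermal resistances, inner to outer:
  R'_aluminium = ln(0.0282/0.0240)/(2πk) = 0.1613/(2π·219) = 1.172×10^-4 m·K/W
  R'_cellular glass = ln(0.0618/0.0282)/(2πk) = 0.7846/(2π·0.0494) = 2.528 m·K/W
  R'_fibreglass batt = ln(0.0888/0.0618)/(2πk) = 0.3625/(2π·0.0396) = 1.457 m·K/W
ΣR = 1.172×10^-4 + 2.528 + 1.457 = 3.985 m·K/W
Q' = ΔT/ΣR = (5.23 °C − 24.9 °C)/3.985 = -4.94 W/m
(Negative Q' ⇒ heat flows inward; heat gain = 4.94 W/m.)

Q' = 4.94 W/m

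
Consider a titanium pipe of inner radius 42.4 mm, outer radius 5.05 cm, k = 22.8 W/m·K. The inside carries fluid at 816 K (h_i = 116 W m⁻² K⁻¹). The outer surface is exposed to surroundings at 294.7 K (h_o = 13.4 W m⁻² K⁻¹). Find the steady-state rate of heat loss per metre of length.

Q' = 1940 W/m

Treat each layer as a resistance in series:
  R'_conv,in = 1/(2πr h) = 1/(2π·0.0424·116) = 0.03236 m·K/W
  R'_titanium = ln(0.0505/0.0424)/(2πk) = 0.1748/(2π·22.8) = 0.001220 m·K/W
  R'_conv,out = 1/(2πr h) = 1/(2π·0.0505·13.4) = 0.2352 m·K/W
ΣR = 0.03236 + 0.001220 + 0.2352 = 0.2688 m·K/W
Q' = ΔT/ΣR = (816 K − 294.7 K)/0.2688 = 1940 W/m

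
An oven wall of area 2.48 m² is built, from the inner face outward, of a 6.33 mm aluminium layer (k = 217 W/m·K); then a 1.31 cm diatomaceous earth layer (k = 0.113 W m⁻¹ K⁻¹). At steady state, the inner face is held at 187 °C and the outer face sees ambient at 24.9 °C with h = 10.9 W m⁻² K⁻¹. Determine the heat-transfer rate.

Q = 1940 W

Treat each layer as a resistance in series:
  R_aluminium = L/(kA) = 0.00633/(217·2.48) = 1.176×10^-5 K/W
  R_diatomaceous earth = L/(kA) = 0.0131/(0.113·2.48) = 0.04675 K/W
  R_conv,out = 1/(hA) = 1/(10.9·2.48) = 0.03699 K/W
ΣR = 1.176×10^-5 + 0.04675 + 0.03699 = 0.08375 K/W
Q = ΔT/ΣR = (187 °C − 24.9 °C)/0.08375 = 1940 W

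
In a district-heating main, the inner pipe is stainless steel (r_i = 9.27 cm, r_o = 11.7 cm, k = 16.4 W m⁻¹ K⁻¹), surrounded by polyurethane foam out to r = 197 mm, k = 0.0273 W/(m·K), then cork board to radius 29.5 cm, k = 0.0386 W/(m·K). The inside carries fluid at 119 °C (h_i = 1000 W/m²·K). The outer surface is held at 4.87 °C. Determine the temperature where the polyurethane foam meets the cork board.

T = 45.2 °C

Treat each layer as a resistance in series:
  R'_conv,in = 1/(2πr h) = 1/(2π·0.0927·1000) = 0.001717 m·K/W
  R'_stainless steel = ln(0.117/0.0927)/(2πk) = 0.2328/(2π·16.4) = 0.002259 m·K/W
  R'_polyurethane foam = ln(0.197/0.117)/(2πk) = 0.5210/(2π·0.0273) = 3.038 m·K/W
  R'_cork board = ln(0.295/0.197)/(2πk) = 0.4038/(2π·0.0386) = 1.665 m·K/W
ΣR = 0.001717 + 0.002259 + 3.038 + 1.665 = 4.707 m·K/W
Q' = ΔT/ΣR = (119 °C − 4.87 °C)/4.707 = 24.25 W/m
From the inner boundary to the polyurethane foam/cork board interface, ΣR_partial = 3.042 m·K/W.
T_interface = T_in − Q'·ΣR_partial = 119 °C − (24.25)(3.042) = 45.2 °C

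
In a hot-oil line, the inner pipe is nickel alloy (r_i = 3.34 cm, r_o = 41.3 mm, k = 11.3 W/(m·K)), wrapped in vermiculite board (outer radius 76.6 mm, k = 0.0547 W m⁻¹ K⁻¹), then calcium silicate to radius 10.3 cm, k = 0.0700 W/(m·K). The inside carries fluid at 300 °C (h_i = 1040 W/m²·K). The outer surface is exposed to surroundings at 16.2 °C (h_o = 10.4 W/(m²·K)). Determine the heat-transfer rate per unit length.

Series thermal resistances, inner to outer:
  R'_conv,in = 1/(2πr h) = 1/(2π·0.0334·1040) = 0.004582 m·K/W
  R'_nickel alloy = ln(0.0413/0.0334)/(2πk) = 0.2123/(2π·11.3) = 0.002990 m·K/W
  R'_vermiculite board = ln(0.0766/0.0413)/(2πk) = 0.6177/(2π·0.0547) = 1.797 m·K/W
  R'_calcium silicate = ln(0.103/0.0766)/(2πk) = 0.2961/(2π·0.0700) = 0.6733 m·K/W
  R'_conv,out = 1/(2πr h) = 1/(2π·0.103·10.4) = 0.1486 m·K/W
ΣR = 0.004582 + 0.002990 + 1.797 + 0.6733 + 0.1486 = 2.626 m·K/W
Q' = ΔT/ΣR = (300 °C − 16.2 °C)/2.626 = 108 W/m

Q' = 108 W/m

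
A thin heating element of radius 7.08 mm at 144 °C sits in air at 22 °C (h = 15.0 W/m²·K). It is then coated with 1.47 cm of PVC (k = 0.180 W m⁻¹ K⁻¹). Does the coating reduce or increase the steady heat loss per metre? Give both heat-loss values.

increases: 81.4 → 82.4 W/m

Critical radius for a cylinder: r_cr = k/h = 0.0120 m = 1.20 cm.
Outer radius after coating: r₂ = 0.00708 + 0.0147 = 0.02178 m.
r₁ < r_cr < r₂: heat loss rises to a maximum at r_cr then falls. Whether the coating helps depends on whether Q(r₂) has dropped back below Q(r₁).
Bare: R = 1/(2πr₁h) = 1.499 m·K/W; Q = 122/1.499 = 81.4 W/m.
Coated: R = R_cond + R_conv = 1.481 m·K/W; Q = 122/1.481 = 82.4 W/m.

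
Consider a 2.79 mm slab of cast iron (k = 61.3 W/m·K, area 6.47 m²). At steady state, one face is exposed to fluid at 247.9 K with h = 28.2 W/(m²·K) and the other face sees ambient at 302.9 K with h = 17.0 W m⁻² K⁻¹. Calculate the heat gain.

Q = 3.77 kW

Resistance network (inner→outer):
  R_conv,in = 1/(hA) = 1/(28.2·6.47) = 0.005481 K/W
  R_cast iron = L/(kA) = 0.00279/(61.3·6.47) = 7.035×10^-6 K/W
  R_conv,out = 1/(hA) = 1/(17.0·6.47) = 0.009092 K/W
ΣR = 0.005481 + 7.035×10^-6 + 0.009092 = 0.01458 K/W
Q = ΔT/ΣR = (247.9 K − 302.9 K)/0.01458 = -3770 W
(Negative Q ⇒ heat flows inward; heat gain = 3770 W.)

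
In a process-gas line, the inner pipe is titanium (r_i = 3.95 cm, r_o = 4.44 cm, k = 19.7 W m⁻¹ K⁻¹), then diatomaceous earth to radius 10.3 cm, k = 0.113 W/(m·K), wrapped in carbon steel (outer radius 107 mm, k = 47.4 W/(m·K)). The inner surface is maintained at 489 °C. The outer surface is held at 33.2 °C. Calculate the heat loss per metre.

Q' = 384 W/m

Series thermal resistances, inner to outer:
  R'_titanium = ln(0.0444/0.0395)/(2πk) = 0.1169/(2π·19.7) = 9.447×10^-4 m·K/W
  R'_diatomaceous earth = ln(0.103/0.0444)/(2πk) = 0.8415/(2π·0.113) = 1.185 m·K/W
  R'_carbon steel = ln(0.107/0.103)/(2πk) = 0.03810/(2π·47.4) = 1.279×10^-4 m·K/W
ΣR = 9.447×10^-4 + 1.185 + 1.279×10^-4 = 1.186 m·K/W
Q' = ΔT/ΣR = (489 °C − 33.2 °C)/1.186 = 384 W/m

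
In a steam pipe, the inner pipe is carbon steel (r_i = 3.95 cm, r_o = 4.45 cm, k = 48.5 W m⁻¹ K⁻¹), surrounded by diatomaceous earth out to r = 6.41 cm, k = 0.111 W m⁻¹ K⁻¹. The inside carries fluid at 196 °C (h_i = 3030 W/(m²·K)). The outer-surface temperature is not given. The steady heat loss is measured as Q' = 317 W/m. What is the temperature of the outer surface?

T_out = 29.6 °C

Series resistances:
  R'_conv,in = 1/(2πr h) = 1/(2π·0.0395·3030) = 0.001330 m·K/W
  R'_carbon steel = ln(0.0445/0.0395)/(2πk) = 0.1192/(2π·48.5) = 3.911×10^-4 m·K/W
  R'_diatomaceous earth = ln(0.0641/0.0445)/(2πk) = 0.3650/(2π·0.111) = 0.5233 m·K/W
ΣR = 0.5250 m·K/W
ΔT = Q'·ΣR = 317 × 0.5250 = 166.4 K
Heat flows outward, so T_out = T_in − ΔT = 196 − 166.4 = 29.6 °C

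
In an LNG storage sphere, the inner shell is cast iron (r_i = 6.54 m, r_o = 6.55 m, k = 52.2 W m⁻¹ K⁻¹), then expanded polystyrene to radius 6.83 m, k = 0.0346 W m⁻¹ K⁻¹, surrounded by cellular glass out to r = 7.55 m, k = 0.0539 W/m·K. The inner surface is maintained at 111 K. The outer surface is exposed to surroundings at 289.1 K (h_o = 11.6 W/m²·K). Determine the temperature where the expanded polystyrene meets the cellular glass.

T = 184.0 K

Resistance network (inner→outer):
  R_cast iron = (1/6.54 − 1/6.55)/(4πk) = 2.334×10^-4/(4π·52.2) = 3.559×10^-7 K/W
  R_expanded polystyrene = (1/6.55 − 1/6.83)/(4πk) = 0.006259/(4π·0.0346) = 0.01439 K/W
  R_cellular glass = (1/6.83 − 1/7.55)/(4πk) = 0.01396/(4π·0.0539) = 0.02061 K/W
  R_conv,out = 1/(4πr²h) = 1/(4π·7.55²·11.6) = 1.203×10^-4 K/W
ΣR = 3.559×10^-7 + 0.01439 + 0.02061 + 1.203×10^-4 = 0.03512 K/W
Q = ΔT/ΣR = (111 K − 289.1 K)/0.03512 = -5071 W
From the inner boundary to the expanded polystyrene/cellular glass interface, ΣR_partial = 0.01439 K/W.
T_interface = T_in − Q·ΣR_partial = 111 K − (-5071)(0.01439) = 184.0 K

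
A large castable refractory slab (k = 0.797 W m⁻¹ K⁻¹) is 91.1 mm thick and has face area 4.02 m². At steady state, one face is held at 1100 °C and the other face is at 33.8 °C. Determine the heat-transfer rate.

Q = 37.5 kW

Q = kA·ΔT/L = 0.797 × 4.02 × |1100 °C − 33.8 °C| / 0.0911 = 37500 W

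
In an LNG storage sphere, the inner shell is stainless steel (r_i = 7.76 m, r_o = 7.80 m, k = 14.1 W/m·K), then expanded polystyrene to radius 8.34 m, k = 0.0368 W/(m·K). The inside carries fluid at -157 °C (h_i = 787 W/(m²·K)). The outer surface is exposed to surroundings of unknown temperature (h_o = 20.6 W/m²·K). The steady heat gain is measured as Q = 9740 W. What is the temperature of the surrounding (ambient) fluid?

Series resistances:
  R_conv,in = 1/(4πr²h) = 1/(4π·7.76²·787) = 1.679×10^-6 K/W
  R_stainless steel = (1/7.76 − 1/7.80)/(4πk) = 6.609×10^-4/(4π·14.1) = 3.730×10^-6 K/W
  R_expanded polystyrene = (1/7.80 − 1/8.34)/(4πk) = 0.008301/(4π·0.0368) = 0.01795 K/W
  R_conv,out = 1/(4πr²h) = 1/(4π·8.34²·20.6) = 5.554×10^-5 K/W
ΣR = 0.01801 K/W
ΔT = Q·ΣR = 9740 × 0.01801 = 175.4 K
Heat flows inward, so T_out = T_in + ΔT = -157 + 175.4 = 18.4 °C

T_out = 18.4 °C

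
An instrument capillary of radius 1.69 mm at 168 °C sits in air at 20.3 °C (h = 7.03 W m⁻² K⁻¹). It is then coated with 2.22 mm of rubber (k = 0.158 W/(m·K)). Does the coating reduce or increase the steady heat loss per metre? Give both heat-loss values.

Critical radius for a cylinder: r_cr = k/h = 0.0225 m = 2.25 cm.
Outer radius after coating: r₂ = 0.00169 + 0.00222 = 0.00391 m.
Since r₁ < r_cr and r₂ ≤ r_cr, the coating moves toward the maximum at r_cr — heat loss rises.
Bare: R = 1/(2πr₁h) = 13.40 m·K/W; Q = 147.7/13.40 = 11.0 W/m.
Coated: R = R_cond + R_conv = 6.635 m·K/W; Q = 147.7/6.635 = 22.3 W/m.

increases: 11.0 → 22.3 W/m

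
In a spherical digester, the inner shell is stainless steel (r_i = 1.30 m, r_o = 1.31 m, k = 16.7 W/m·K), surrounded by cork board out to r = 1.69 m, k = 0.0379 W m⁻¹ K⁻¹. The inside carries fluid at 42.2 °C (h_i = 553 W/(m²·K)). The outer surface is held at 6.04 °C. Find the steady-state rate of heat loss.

Q = 100 W

Resistance network (inner→outer):
  R_conv,in = 1/(4πr²h) = 1/(4π·1.30²·553) = 8.515×10^-5 K/W
  R_stainless steel = (1/1.30 − 1/1.31)/(4πk) = 0.005872/(4π·16.7) = 2.798×10^-5 K/W
  R_cork board = (1/1.31 − 1/1.69)/(4πk) = 0.1716/(4π·0.0379) = 0.3604 K/W
ΣR = 8.515×10^-5 + 2.798×10^-5 + 0.3604 = 0.3605 K/W
Q = ΔT/ΣR = (42.2 °C − 6.04 °C)/0.3605 = 100 W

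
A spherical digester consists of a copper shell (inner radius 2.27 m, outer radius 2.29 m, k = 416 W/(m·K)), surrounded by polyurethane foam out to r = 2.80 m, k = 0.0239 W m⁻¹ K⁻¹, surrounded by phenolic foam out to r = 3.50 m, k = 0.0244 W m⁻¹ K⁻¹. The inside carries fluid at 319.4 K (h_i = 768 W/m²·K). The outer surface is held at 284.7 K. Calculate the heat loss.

Q = 69.7 W

Treat each layer as a resistance in series:
  R_conv,in = 1/(4πr²h) = 1/(4π·2.27²·768) = 2.011×10^-5 K/W
  R_copper = (1/2.27 − 1/2.29)/(4πk) = 0.003847/(4π·416) = 7.360×10^-7 K/W
  R_polyurethane foam = (1/2.29 − 1/2.80)/(4πk) = 0.07954/(4π·0.0239) = 0.2648 K/W
  R_phenolic foam = (1/2.80 − 1/3.50)/(4πk) = 0.07143/(4π·0.0244) = 0.2330 K/W
ΣR = 2.011×10^-5 + 7.360×10^-7 + 0.2648 + 0.2330 = 0.4978 K/W
Q = ΔT/ΣR = (319.4 K − 284.7 K)/0.4978 = 69.7 W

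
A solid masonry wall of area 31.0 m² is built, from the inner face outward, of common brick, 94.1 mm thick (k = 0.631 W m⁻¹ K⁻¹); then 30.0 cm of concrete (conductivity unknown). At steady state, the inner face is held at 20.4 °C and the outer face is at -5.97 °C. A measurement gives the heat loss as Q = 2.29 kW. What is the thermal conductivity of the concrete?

k = 1.44 W/m·K

ΣR = ΔT/Q = |20.4 − -5.97|/2290 = 0.01152 K/W
Known resistances:
  R_common brick = L/(kA) = 0.0941/(0.631·31.0) = 0.004811 K/W
R_concrete = ΣR − ΣR_known = 0.01152 − 0.004811 = 0.006709 K/W
L/(kA) = 0.006709 ⇒ k = 0.300/(0.006709·31.0) = 1.44 W/m·K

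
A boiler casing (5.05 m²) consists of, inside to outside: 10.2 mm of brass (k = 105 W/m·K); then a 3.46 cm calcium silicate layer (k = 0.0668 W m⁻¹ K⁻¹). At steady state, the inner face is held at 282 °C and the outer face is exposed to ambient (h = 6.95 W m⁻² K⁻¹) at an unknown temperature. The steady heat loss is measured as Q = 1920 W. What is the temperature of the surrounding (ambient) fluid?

T_out = 30.3 °C

Series resistances:
  R_brass = L/(kA) = 0.0102/(105·5.05) = 1.924×10^-5 K/W
  R_calcium silicate = L/(kA) = 0.0346/(0.0668·5.05) = 0.1026 K/W
  R_conv,out = 1/(hA) = 1/(6.95·5.05) = 0.02849 K/W
ΣR = 0.1311 K/W
ΔT = Q·ΣR = 1920 × 0.1311 = 251.7 K
Heat flows outward, so T_out = T_in − ΔT = 282 − 251.7 = 30.3 °C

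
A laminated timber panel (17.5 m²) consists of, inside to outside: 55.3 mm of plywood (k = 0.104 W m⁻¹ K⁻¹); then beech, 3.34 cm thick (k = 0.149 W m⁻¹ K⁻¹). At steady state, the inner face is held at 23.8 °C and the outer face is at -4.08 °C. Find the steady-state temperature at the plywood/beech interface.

Treat each layer as a resistance in series:
  R_plywood = L/(kA) = 0.0553/(0.104·17.5) = 0.03038 K/W
  R_beech = L/(kA) = 0.0334/(0.149·17.5) = 0.01281 K/W
ΣR = 0.03038 + 0.01281 = 0.04319 K/W
Q = ΔT/ΣR = (23.8 °C − -4.08 °C)/0.04319 = 645.5 W
From the inner boundary to the plywood/beech interface, ΣR_partial = 0.03038 K/W.
T_interface = T_in − Q·ΣR_partial = 23.8 °C − (645.5)(0.03038) = 4.19 °C

T = 4.19 °C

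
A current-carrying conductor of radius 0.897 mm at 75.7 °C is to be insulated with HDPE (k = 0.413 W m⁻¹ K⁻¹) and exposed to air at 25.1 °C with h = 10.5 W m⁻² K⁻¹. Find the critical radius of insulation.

r_cr = 3.93 cm

For a cylinder, r_cr = k_ins/h = 0.413/10.5 = 0.0393 m = 3.93 cm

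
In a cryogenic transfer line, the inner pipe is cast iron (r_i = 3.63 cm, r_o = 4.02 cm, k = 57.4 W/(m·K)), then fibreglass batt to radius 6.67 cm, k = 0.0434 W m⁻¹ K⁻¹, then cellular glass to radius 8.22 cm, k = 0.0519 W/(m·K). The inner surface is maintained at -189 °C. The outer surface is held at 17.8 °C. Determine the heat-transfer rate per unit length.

Resistance network (inner→outer):
  R'_cast iron = ln(0.0402/0.0363)/(2πk) = 0.1020/(2π·57.4) = 2.830×10^-4 m·K/W
  R'_fibreglass batt = ln(0.0667/0.0402)/(2πk) = 0.5063/(2π·0.0434) = 1.857 m·K/W
  R'_cellular glass = ln(0.0822/0.0667)/(2πk) = 0.2090/(2π·0.0519) = 0.6408 m·K/W
ΣR = 2.830×10^-4 + 1.857 + 0.6408 = 2.498 m·K/W
Q' = ΔT/ΣR = (-189 °C − 17.8 °C)/2.498 = -82.8 W/m
(Negative Q' ⇒ heat flows inward; heat gain = 82.8 W/m.)

Q' = 82.8 W/m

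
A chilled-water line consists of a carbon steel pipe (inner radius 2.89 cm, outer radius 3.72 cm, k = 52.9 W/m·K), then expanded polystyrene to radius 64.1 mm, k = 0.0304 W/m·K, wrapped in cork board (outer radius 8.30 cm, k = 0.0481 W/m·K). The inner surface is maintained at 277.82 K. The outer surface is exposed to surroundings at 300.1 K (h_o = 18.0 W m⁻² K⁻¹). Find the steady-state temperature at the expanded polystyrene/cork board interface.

Treat each layer as a resistance in series:
  R'_carbon steel = ln(0.0372/0.0289)/(2πk) = 0.2525/(2π·52.9) = 7.596×10^-4 m·K/W
  R'_expanded polystyrene = ln(0.0641/0.0372)/(2πk) = 0.5441/(2π·0.0304) = 2.849 m·K/W
  R'_cork board = ln(0.0830/0.0641)/(2πk) = 0.2584/(2π·0.0481) = 0.8550 m·K/W
  R'_conv,out = 1/(2πr h) = 1/(2π·0.0830·18.0) = 0.1065 m·K/W
ΣR = 7.596×10^-4 + 2.849 + 0.8550 + 0.1065 = 3.811 m·K/W
Q' = ΔT/ΣR = (277.82 K − 300.1 K)/3.811 = -5.846 W/m
From the inner boundary to the expanded polystyrene/cork board interface, ΣR_partial = 2.850 m·K/W.
T_interface = T_in − Q'·ΣR_partial = 277.82 K − (-5.846)(2.850) = 294.5 K

T = 294.5 K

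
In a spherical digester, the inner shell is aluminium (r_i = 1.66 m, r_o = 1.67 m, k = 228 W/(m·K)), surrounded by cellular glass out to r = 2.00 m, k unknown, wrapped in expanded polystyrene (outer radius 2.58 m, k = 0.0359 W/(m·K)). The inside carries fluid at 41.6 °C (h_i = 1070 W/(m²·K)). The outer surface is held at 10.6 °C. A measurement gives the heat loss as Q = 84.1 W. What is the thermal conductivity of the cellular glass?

ΣR = ΔT/Q = |41.6 − 10.6|/84.1 = 0.3686 K/W
Known resistances:
  R_conv,in = 1/(4πr²h) = 1/(4π·1.66²·1070) = 2.699×10^-5 K/W
  R_aluminium = (1/1.66 − 1/1.67)/(4πk) = 0.003607/(4π·228) = 1.259×10^-6 K/W
  R_expanded polystyrene = (1/2.00 − 1/2.58)/(4πk) = 0.1124/(4π·0.0359) = 0.2492 K/W
R_cellular glass = ΣR − ΣR_known = 0.3686 − 0.2492 = 0.1194 K/W
(1/r₁−1/r₂)/(4πk) = 0.1194 ⇒ k = 0.09880/(4π·0.1194) = 0.0658 W/m·K

k = 0.0658 W/m·K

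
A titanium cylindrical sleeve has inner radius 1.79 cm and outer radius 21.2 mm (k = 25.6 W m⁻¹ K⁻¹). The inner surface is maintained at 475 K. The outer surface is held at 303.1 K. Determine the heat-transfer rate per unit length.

Q' = 1.63×10^5 W/m

Q' = 2πk·ΔT/ln(r₂/r₁) = 2π × 25.6 × 171.9 / ln(0.0212/0.0179) = 1.63×10^5 W/m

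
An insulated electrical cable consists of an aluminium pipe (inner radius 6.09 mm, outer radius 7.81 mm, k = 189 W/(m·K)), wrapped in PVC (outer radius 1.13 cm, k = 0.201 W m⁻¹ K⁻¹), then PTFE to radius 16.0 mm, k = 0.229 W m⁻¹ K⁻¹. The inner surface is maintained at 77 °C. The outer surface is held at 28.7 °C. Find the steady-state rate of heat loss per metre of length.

Resistance network (inner→outer):
  R'_aluminium = ln(0.00781/0.00609)/(2πk) = 0.2488/(2π·189) = 2.095×10^-4 m·K/W
  R'_PVC = ln(0.0113/0.00781)/(2πk) = 0.3694/(2π·0.201) = 0.2925 m·K/W
  R'_PTFE = ln(0.0160/0.0113)/(2πk) = 0.3478/(2π·0.229) = 0.2417 m·K/W
ΣR = 2.095×10^-4 + 0.2925 + 0.2417 = 0.5344 m·K/W
Q' = ΔT/ΣR = (77 °C − 28.7 °C)/0.5344 = 90.4 W/m

Q' = 90.4 W/m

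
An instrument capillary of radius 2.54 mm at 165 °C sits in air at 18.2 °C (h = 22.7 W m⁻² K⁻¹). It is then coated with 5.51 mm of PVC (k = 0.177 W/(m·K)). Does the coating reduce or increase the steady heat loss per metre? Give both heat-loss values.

increases: 53.2 → 76.9 W/m

Critical radius for a cylinder: r_cr = k/h = 0.00780 m = 0.780 cm.
Outer radius after coating: r₂ = 0.00254 + 0.00551 = 0.00805 m.
r₁ < r_cr < r₂: heat loss rises to a maximum at r_cr then falls. Whether the coating helps depends on whether Q(r₂) has dropped back below Q(r₁).
Bare: R = 1/(2πr₁h) = 2.760 m·K/W; Q = 146.8/2.760 = 53.2 W/m.
Coated: R = R_cond + R_conv = 1.908 m·K/W; Q = 146.8/1.908 = 76.9 W/m.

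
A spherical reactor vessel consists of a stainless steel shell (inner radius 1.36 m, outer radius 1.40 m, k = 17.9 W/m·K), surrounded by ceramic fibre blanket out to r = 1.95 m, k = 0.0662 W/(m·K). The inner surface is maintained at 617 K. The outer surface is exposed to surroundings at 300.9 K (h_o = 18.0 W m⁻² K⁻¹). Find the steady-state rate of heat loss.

Q = 1300 W

Treat each layer as a resistance in series:
  R_stainless steel = (1/1.36 − 1/1.40)/(4πk) = 0.02101/(4π·17.9) = 9.340×10^-5 K/W
  R_ceramic fibre blanket = (1/1.40 − 1/1.95)/(4πk) = 0.2015/(4π·0.0662) = 0.2422 K/W
  R_conv,out = 1/(4πr²h) = 1/(4π·1.95²·18.0) = 0.001163 K/W
ΣR = 9.340×10^-5 + 0.2422 + 0.001163 = 0.2435 K/W
Q = ΔT/ΣR = (617 K − 300.9 K)/0.2435 = 1300 W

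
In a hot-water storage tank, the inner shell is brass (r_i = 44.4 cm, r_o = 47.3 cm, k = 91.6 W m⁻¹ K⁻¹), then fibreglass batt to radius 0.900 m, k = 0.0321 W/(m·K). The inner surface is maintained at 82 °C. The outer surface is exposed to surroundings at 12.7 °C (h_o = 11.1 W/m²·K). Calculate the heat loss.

Treat each layer as a resistance in series:
  R_brass = (1/0.444 − 1/0.473)/(4πk) = 0.1381/(4π·91.6) = 1.200×10^-4 K/W
  R_fibreglass batt = (1/0.473 − 1/0.900)/(4πk) = 1.003/(4π·0.0321) = 2.487 K/W
  R_conv,out = 1/(4πr²h) = 1/(4π·0.900²·11.1) = 0.008851 K/W
ΣR = 1.200×10^-4 + 2.487 + 0.008851 = 2.496 K/W
Q = ΔT/ΣR = (82 °C − 12.7 °C)/2.496 = 27.8 W

Q = 27.8 W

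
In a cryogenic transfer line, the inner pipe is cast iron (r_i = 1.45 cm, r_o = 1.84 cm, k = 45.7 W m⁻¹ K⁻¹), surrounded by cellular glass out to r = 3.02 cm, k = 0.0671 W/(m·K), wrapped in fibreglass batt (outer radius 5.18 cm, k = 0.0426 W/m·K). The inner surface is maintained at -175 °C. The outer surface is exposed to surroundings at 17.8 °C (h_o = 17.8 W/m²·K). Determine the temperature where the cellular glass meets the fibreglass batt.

T = -108 °C

Resistance network (inner→outer):
  R'_cast iron = ln(0.0184/0.0145)/(2πk) = 0.2382/(2π·45.7) = 8.296×10^-4 m·K/W
  R'_cellular glass = ln(0.0302/0.0184)/(2πk) = 0.4955/(2π·0.0671) = 1.175 m·K/W
  R'_fibreglass batt = ln(0.0518/0.0302)/(2πk) = 0.5395/(2π·0.0426) = 2.016 m·K/W
  R'_conv,out = 1/(2πr h) = 1/(2π·0.0518·17.8) = 0.1726 m·K/W
ΣR = 8.296×10^-4 + 1.175 + 2.016 + 0.1726 = 3.364 m·K/W
Q' = ΔT/ΣR = (-175 °C − 17.8 °C)/3.364 = -57.31 W/m
From the inner boundary to the cellular glass/fibreglass batt interface, ΣR_partial = 1.176 m·K/W.
T_interface = T_in − Q'·ΣR_partial = -175 °C − (-57.31)(1.176) = -108 °C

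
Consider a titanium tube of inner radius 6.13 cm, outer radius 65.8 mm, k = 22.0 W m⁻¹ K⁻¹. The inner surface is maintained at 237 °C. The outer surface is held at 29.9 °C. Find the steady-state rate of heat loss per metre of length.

Q' = 404 kW/m

Q' = 2πk·ΔT/ln(r₂/r₁) = 2π × 22.0 × 207.1 / ln(0.0658/0.0613) = 4.04×10^5 W/m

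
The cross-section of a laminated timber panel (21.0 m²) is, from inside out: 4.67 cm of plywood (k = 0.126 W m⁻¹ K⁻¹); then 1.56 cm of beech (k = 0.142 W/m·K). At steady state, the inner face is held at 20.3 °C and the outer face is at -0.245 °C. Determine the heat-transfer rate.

Q = 898 W

Series thermal resistances, inner to outer:
  R_plywood = L/(kA) = 0.0467/(0.126·21.0) = 0.01765 K/W
  R_beech = L/(kA) = 0.0156/(0.142·21.0) = 0.005231 K/W
ΣR = 0.01765 + 0.005231 = 0.02288 K/W
Q = ΔT/ΣR = (20.3 °C − -0.245 °C)/0.02288 = 898 W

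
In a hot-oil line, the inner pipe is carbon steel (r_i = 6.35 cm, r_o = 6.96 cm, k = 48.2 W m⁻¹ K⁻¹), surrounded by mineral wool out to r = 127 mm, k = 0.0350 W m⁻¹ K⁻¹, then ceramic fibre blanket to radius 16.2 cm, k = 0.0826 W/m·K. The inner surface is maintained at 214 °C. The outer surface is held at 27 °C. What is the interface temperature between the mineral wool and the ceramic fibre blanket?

Treat each layer as a resistance in series:
  R'_carbon steel = ln(0.0696/0.0635)/(2πk) = 0.09172/(2π·48.2) = 3.029×10^-4 m·K/W
  R'_mineral wool = ln(0.127/0.0696)/(2πk) = 0.6014/(2π·0.0350) = 2.735 m·K/W
  R'_ceramic fibre blanket = ln(0.162/0.127)/(2πk) = 0.2434/(2π·0.0826) = 0.4690 m·K/W
ΣR = 3.029×10^-4 + 2.735 + 0.4690 = 3.204 m·K/W
Q' = ΔT/ΣR = (214 °C − 27 °C)/3.204 = 58.36 W/m
From the inner boundary to the mineral wool/ceramic fibre blanket interface, ΣR_partial = 2.735 m·K/W.
T_interface = T_in − Q'·ΣR_partial = 214 °C − (58.36)(2.735) = 54.4 °C

T = 54.4 °C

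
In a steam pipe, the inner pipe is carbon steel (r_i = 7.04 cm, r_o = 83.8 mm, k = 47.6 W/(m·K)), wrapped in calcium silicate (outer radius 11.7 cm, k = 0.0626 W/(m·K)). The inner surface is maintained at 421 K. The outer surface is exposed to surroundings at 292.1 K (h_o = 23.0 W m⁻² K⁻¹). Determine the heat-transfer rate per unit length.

Q' = 142 W/m

Resistance network (inner→outer):
  R'_carbon steel = ln(0.0838/0.0704)/(2πk) = 0.1742/(2π·47.6) = 5.826×10^-4 m·K/W
  R'_calcium silicate = ln(0.117/0.0838)/(2πk) = 0.3337/(2π·0.0626) = 0.8485 m·K/W
  R'_conv,out = 1/(2πr h) = 1/(2π·0.117·23.0) = 0.05914 m·K/W
ΣR = 5.826×10^-4 + 0.8485 + 0.05914 = 0.9082 m·K/W
Q' = ΔT/ΣR = (421 K − 292.1 K)/0.9082 = 142 W/m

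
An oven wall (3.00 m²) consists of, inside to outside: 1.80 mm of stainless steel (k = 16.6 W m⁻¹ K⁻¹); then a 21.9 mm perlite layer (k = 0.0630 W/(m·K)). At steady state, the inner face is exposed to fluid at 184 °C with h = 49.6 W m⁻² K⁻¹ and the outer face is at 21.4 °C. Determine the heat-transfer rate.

Resistance network (inner→outer):
  R_conv,in = 1/(hA) = 1/(49.6·3.00) = 0.006720 K/W
  R_stainless steel = L/(kA) = 0.00180/(16.6·3.00) = 3.614×10^-5 K/W
  R_perlite = L/(kA) = 0.0219/(0.0630·3.00) = 0.1159 K/W
ΣR = 0.006720 + 3.614×10^-5 + 0.1159 = 0.1227 K/W
Q = ΔT/ΣR = (184 °C − 21.4 °C)/0.1227 = 1330 W

Q = 1330 W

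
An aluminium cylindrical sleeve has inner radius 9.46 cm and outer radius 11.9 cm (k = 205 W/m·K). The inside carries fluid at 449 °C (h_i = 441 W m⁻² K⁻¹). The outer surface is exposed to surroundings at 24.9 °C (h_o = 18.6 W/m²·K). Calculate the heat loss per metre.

Q' = 5.59 kW/m

Resistance network (inner→outer):
  R'_conv,in = 1/(2πr h) = 1/(2π·0.0946·441) = 0.003815 m·K/W
  R'_aluminium = ln(0.119/0.0946)/(2πk) = 0.2295/(2π·205) = 1.781×10^-4 m·K/W
  R'_conv,out = 1/(2πr h) = 1/(2π·0.119·18.6) = 0.07191 m·K/W
ΣR = 0.003815 + 1.781×10^-4 + 0.07191 = 0.07590 m·K/W
Q' = ΔT/ΣR = (449 °C − 24.9 °C)/0.07590 = 5590 W/m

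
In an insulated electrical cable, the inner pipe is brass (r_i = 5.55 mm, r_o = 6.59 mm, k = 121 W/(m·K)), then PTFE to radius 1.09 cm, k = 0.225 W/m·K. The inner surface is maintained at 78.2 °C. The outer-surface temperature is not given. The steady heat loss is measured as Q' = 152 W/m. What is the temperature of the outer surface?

T_out = 24.1 °C

Sum the resistances:
  R'_brass = ln(0.00659/0.00555)/(2πk) = 0.1718/(2π·121) = 2.259×10^-4 m·K/W
  R'_PTFE = ln(0.0109/0.00659)/(2πk) = 0.5032/(2π·0.225) = 0.3559 m·K/W
ΣR = 0.3562 m·K/W
ΔT = Q'·ΣR = 152 × 0.3562 = 54.14 K
Heat flows outward, so T_out = T_in − ΔT = 78.2 − 54.14 = 24.1 °C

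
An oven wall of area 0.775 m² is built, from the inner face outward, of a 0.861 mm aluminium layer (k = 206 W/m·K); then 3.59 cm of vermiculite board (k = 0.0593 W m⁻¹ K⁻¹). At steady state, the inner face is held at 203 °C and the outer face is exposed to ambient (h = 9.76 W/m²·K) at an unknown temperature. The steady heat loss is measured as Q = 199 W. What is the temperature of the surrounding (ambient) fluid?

T_out = 21.2 °C

Sum the resistances:
  R_aluminium = L/(kA) = 8.61×10^-4/(206·0.775) = 5.393×10^-6 K/W
  R_vermiculite board = L/(kA) = 0.0359/(0.0593·0.775) = 0.7812 K/W
  R_conv,out = 1/(hA) = 1/(9.76·0.775) = 0.1322 K/W
ΣR = 0.9134 K/W
ΔT = Q·ΣR = 199 × 0.9134 = 181.8 K
Heat flows outward, so T_out = T_in − ΔT = 203 − 181.8 = 21.2 °C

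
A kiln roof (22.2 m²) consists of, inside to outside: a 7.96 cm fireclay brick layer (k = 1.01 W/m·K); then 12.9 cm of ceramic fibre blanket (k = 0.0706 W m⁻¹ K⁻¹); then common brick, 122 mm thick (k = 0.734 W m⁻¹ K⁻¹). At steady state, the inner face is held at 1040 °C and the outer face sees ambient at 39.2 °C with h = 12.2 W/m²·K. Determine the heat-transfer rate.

Q = 10300 W

Resistance network (inner→outer):
  R_fireclay brick = L/(kA) = 0.0796/(1.01·22.2) = 0.003550 K/W
  R_ceramic fibre blanket = L/(kA) = 0.129/(0.0706·22.2) = 0.08231 K/W
  R_common brick = L/(kA) = 0.122/(0.734·22.2) = 0.007487 K/W
  R_conv,out = 1/(hA) = 1/(12.2·22.2) = 0.003692 K/W
ΣR = 0.003550 + 0.08231 + 0.007487 + 0.003692 = 0.09704 K/W
Q = ΔT/ΣR = (1040 °C − 39.2 °C)/0.09704 = 10300 W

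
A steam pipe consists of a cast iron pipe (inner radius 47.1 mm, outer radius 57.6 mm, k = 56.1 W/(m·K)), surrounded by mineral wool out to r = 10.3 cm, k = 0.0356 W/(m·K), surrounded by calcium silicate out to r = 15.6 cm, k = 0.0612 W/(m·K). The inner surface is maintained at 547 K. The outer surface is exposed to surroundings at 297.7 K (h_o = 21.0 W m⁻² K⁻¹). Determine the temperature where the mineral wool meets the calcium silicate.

Resistance network (inner→outer):
  R'_cast iron = ln(0.0576/0.0471)/(2πk) = 0.2012/(2π·56.1) = 5.709×10^-4 m·K/W
  R'_mineral wool = ln(0.103/0.0576)/(2πk) = 0.5812/(2π·0.0356) = 2.598 m·K/W
  R'_calcium silicate = ln(0.156/0.103)/(2πk) = 0.4151/(2π·0.0612) = 1.080 m·K/W
  R'_conv,out = 1/(2πr h) = 1/(2π·0.156·21.0) = 0.04858 m·K/W
ΣR = 5.709×10^-4 + 2.598 + 1.080 + 0.04858 = 3.727 m·K/W
Q' = ΔT/ΣR = (547 K − 297.7 K)/3.727 = 66.89 W/m
From the inner boundary to the mineral wool/calcium silicate interface, ΣR_partial = 2.599 m·K/W.
T_interface = T_in − Q'·ΣR_partial = 547 K − (66.89)(2.599) = 373 K

T = 373 K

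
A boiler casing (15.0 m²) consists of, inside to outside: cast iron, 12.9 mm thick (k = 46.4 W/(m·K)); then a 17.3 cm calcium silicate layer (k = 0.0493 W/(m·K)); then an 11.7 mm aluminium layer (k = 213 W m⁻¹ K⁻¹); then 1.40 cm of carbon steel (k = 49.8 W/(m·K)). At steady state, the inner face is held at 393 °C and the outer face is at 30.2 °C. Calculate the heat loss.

Treat each layer as a resistance in series:
  R_cast iron = L/(kA) = 0.0129/(46.4·15.0) = 1.853×10^-5 K/W
  R_calcium silicate = L/(kA) = 0.173/(0.0493·15.0) = 0.2339 K/W
  R_aluminium = L/(kA) = 0.0117/(213·15.0) = 3.662×10^-6 K/W
  R_carbon steel = L/(kA) = 0.0140/(49.8·15.0) = 1.874×10^-5 K/W
ΣR = 1.853×10^-5 + 0.2339 + 3.662×10^-6 + 1.874×10^-5 = 0.2339 K/W
Q = ΔT/ΣR = (393 °C − 30.2 °C)/0.2339 = 1550 W

Q = 1550 W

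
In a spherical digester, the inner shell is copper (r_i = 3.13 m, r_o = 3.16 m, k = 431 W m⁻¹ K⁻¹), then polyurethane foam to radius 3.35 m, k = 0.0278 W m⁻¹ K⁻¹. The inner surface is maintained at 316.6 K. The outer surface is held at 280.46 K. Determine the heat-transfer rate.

Q = 703 W

Series thermal resistances, inner to outer:
  R_copper = (1/3.13 − 1/3.16)/(4πk) = 0.003033/(4π·431) = 5.600×10^-7 K/W
  R_polyurethane foam = (1/3.16 − 1/3.35)/(4πk) = 0.01795/(4π·0.0278) = 0.05138 K/W
ΣR = 5.600×10^-7 + 0.05138 = 0.05138 K/W
Q = ΔT/ΣR = (316.6 K − 280.46 K)/0.05138 = 703 W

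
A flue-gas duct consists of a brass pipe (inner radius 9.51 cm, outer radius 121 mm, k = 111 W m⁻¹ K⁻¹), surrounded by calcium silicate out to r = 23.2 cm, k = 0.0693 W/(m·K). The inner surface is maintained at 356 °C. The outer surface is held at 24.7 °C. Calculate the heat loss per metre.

Resistance network (inner→outer):
  R'_brass = ln(0.121/0.0951)/(2πk) = 0.2409/(2π·111) = 3.454×10^-4 m·K/W
  R'_calcium silicate = ln(0.232/0.121)/(2πk) = 0.6509/(2π·0.0693) = 1.495 m·K/W
ΣR = 3.454×10^-4 + 1.495 = 1.495 m·K/W
Q' = ΔT/ΣR = (356 °C − 24.7 °C)/1.495 = 222 W/m

Q' = 222 W/m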